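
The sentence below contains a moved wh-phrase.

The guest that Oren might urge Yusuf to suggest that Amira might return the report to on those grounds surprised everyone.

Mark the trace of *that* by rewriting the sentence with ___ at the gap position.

The guest that Oren might urge Yusuf to suggest that Amira might return the report to ___ on those grounds surprised everyone.

'that' functions as the object of the preposition 'to' (recipient of 'return'). The gap is right after 'to'.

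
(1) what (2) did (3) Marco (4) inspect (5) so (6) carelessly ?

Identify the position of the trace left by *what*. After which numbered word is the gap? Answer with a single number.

Pre-movement form: Marco did inspect what so carelessly.
'what' is the direct object of 'inspect'. Fronting leaves a gap immediately after 'inspect':
What did Marco inspect ___ so carelessly?
'inspect' is word 4.

4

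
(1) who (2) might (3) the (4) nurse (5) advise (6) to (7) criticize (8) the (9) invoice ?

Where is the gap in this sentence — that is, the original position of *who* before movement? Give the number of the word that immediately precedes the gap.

5

Before movement: The nurse might advise who to criticize the invoice.
The filler 'who' is interpreted as the direct object of 'advise'. It moves to the left edge, and the trace sits right after 'advise':
Who might the nurse advise ___ to criticize the invoice?
'advise' is word 5.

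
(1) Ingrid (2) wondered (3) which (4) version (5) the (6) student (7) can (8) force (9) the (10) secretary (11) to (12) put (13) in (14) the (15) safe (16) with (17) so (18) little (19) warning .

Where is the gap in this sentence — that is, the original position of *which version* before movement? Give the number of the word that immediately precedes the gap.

Before movement: The student can force the secretary to put which version in the safe with so little warning.
'which version' is the direct object of 'put'. It moves to the left edge, and the trace sits right after 'put':
Ingrid wondered which version the student can force the secretary to put ___ in the safe with so little warning.
'put' is word 12.

12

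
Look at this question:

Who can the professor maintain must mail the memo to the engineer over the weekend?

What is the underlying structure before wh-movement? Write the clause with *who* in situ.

The professor can maintain who must mail the memo to the engineer over the weekend.

'who' is the subject of the clause embedded under 'maintain'. Fronting leaves a gap immediately after 'maintain':
Who can the professor maintain ___ must mail the memo to the engineer over the weekend?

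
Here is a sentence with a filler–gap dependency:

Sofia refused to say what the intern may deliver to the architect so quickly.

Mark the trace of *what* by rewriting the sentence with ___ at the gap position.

Sofia refused to say what the intern may deliver ___ to the architect so quickly.

Before movement: The intern may deliver what to the architect so quickly.
'what' functions as the direct object of 'deliver'. The gap is right after 'deliver'.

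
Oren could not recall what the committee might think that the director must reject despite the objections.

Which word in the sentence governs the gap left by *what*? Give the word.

reject

Before movement: The committee might think that the director must reject what despite the objections.
'what' is the direct object of 'reject'. It moves to the left edge, and the trace sits right after 'reject':
Oren could not recall what the committee might think that the director must reject ___ despite the objections.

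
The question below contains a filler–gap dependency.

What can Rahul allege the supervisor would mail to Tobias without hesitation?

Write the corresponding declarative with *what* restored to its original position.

The filler 'what' is interpreted as the direct object of 'mail'. Fronting leaves a gap immediately after 'mail':
What can Rahul allege the supervisor would mail ___ to Tobias without hesitation?

Rahul can allege the supervisor would mail what to Tobias without hesitation.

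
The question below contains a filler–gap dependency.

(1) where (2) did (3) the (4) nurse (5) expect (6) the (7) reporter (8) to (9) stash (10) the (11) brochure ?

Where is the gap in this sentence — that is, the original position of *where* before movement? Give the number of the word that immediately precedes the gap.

11

Pre-movement form: The nurse did expect the reporter to stash the brochure where.
'where' functions as the locative complement of 'stash'. It moves to the left edge, and the trace sits right after 'brochure':
Where did the nurse expect the reporter to stash the brochure ___?
'brochure' is word 11.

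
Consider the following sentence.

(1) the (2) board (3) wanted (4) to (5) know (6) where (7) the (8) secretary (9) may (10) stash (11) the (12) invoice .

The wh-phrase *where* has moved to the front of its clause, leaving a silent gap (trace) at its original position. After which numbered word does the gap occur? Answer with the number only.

Underlying clause: The secretary may stash the invoice where.
'where' is the locative complement of 'stash'. Wh-movement fronts it, leaving a gap right after 'invoice':
The board wanted to know where the secretary may stash the invoice ___.
'invoice' is word 12.

12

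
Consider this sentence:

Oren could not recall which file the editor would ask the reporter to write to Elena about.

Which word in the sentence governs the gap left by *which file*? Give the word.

about

Pre-movement form: The editor would ask the reporter to write to Elena about which file.
The filler 'which file' is interpreted as the object of the preposition 'about'. Fronting leaves a gap immediately after 'about':
Oren could not recall which file the editor would ask the reporter to write to Elena about ___.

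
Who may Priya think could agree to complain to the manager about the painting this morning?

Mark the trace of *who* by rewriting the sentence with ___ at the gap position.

Pre-movement form: Priya may think who could agree to complain to the manager about the painting this morning.
'who' functions as the subject of the clause embedded under 'think'. The gap is right after 'think'.

Who may Priya think ___ could agree to complain to the manager about the painting this morning?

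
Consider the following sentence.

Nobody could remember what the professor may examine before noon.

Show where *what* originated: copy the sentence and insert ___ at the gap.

Nobody could remember what the professor may examine ___ before noon.

Underlying clause: The professor may examine what before noon.
'what' functions as the direct object of 'examine'. The gap is right after 'examine'.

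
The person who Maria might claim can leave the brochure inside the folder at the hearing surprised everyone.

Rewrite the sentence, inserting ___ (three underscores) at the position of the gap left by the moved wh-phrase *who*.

The filler 'who' is interpreted as the subject of the clause embedded under 'claim'. The gap is right after 'claim'.

The person who Maria might claim ___ can leave the brochure inside the folder at the hearing surprised everyone.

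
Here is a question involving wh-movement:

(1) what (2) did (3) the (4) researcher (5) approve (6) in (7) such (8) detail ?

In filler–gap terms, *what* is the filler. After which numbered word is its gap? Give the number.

5

Pre-movement form: The researcher did approve what in such detail.
'what' is the direct object of 'approve'. It moves to the left edge, and the trace sits right after 'approve':
What did the researcher approve ___ in such detail?
'approve' is word 5.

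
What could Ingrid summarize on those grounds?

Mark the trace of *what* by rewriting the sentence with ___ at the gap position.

What could Ingrid summarize ___ on those grounds?

Underlying clause: Ingrid could summarize what on those grounds.
'what' functions as the direct object of 'summarize'. The gap is right after 'summarize'.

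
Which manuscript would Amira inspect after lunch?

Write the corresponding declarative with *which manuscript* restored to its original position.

Amira would inspect which manuscript after lunch.

The filler 'which manuscript' is interpreted as the direct object of 'inspect'. Fronting leaves a gap immediately after 'inspect':
Which manuscript would Amira inspect ___ after lunch?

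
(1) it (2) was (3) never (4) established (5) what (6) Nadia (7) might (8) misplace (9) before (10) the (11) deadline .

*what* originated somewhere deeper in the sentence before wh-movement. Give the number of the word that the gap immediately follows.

Underlying clause: Nadia might misplace what before the deadline.
The filler 'what' is interpreted as the direct object of 'misplace'. Wh-movement fronts it, leaving a gap right after 'misplace':
It was never established what Nadia might misplace ___ before the deadline.
'misplace' is word 8.

8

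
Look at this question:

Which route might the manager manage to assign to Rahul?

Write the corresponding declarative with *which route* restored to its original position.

The manager might manage to assign which route to Rahul.

'which route' functions as the direct object of 'assign'. Wh-movement fronts it, leaving a gap right after 'assign':
Which route might the manager manage to assign ___ to Rahul?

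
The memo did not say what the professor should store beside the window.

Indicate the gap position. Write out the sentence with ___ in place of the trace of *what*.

The memo did not say what the professor should store ___ beside the window.

Before movement: The professor should store what beside the window.
'what' is the direct object of 'store'. The gap is right after 'store'.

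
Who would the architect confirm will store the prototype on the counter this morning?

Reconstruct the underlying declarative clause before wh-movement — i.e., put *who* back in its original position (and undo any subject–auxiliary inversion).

The architect would confirm who will store the prototype on the counter this morning.

'who' is the subject of the clause embedded under 'confirm'. Fronting leaves a gap immediately after 'confirm':
Who would the architect confirm ___ will store the prototype on the counter this morning?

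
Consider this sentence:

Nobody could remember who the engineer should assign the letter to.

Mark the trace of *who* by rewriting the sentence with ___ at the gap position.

Nobody could remember who the engineer should assign the letter to ___.

In situ: The engineer should assign the letter to who.
The filler 'who' is interpreted as the object of the preposition 'to' (recipient of 'assign'). The gap is right after 'to'.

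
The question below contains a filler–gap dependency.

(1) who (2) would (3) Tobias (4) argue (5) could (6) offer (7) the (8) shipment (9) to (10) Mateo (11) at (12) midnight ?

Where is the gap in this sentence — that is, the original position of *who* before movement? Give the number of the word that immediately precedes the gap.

4

Pre-movement form: Tobias would argue who could offer the shipment to Mateo at midnight.
'who' is the subject of the clause embedded under 'argue'. Wh-movement fronts it, leaving a gap right after 'argue':
Who would Tobias argue ___ could offer the shipment to Mateo at midnight?
'argue' is word 4.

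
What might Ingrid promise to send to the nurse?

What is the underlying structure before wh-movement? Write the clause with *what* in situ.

The filler 'what' is interpreted as the direct object of 'send'. Fronting leaves a gap immediately after 'send':
What might Ingrid promise to send ___ to the nurse?

Ingrid might promise to send what to the nurse.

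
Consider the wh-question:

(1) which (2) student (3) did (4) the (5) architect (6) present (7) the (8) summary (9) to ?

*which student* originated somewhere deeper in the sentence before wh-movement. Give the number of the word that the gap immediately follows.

9

Pre-movement form: The architect did present the summary to which student.
'which student' is the object of the preposition 'to' (recipient of 'present'). Fronting leaves a gap immediately after 'to':
Which student did the architect present the summary to ___?
'to' is word 9.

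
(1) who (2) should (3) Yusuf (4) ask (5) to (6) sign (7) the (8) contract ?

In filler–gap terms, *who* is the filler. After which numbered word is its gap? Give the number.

4

Before movement: Yusuf should ask who to sign the contract.
'who' is the direct object of 'ask'. Wh-movement fronts it, leaving a gap right after 'ask':
Who should Yusuf ask ___ to sign the contract?
'ask' is word 4.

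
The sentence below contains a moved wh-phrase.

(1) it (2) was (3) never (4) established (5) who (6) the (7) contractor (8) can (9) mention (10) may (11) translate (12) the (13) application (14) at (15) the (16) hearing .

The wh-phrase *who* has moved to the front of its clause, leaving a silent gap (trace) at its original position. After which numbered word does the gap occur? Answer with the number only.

9

Underlying clause: The contractor can mention who may translate the application at the hearing.
'who' is the subject of the clause embedded under 'mention'. Fronting leaves a gap immediately after 'mention':
It was never established who the contractor can mention ___ may translate the application at the hearing.
'mention' is word 9.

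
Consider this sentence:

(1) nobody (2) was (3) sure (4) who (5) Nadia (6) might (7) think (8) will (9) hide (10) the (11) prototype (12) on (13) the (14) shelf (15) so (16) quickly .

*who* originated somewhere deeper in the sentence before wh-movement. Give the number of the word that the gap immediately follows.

7

Pre-movement form: Nadia might think who will hide the prototype on the shelf so quickly.
'who' is the subject of the clause embedded under 'think'. Fronting leaves a gap immediately after 'think':
Nobody was sure who Nadia might think ___ will hide the prototype on the shelf so quickly.
'think' is word 7.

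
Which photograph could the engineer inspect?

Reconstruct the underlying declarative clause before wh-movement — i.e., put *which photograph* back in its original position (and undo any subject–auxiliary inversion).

The engineer could inspect which photograph.

'which photograph' is the direct object of 'inspect'. It moves to the left edge, and the trace sits right after 'inspect':
Which photograph could the engineer inspect ___?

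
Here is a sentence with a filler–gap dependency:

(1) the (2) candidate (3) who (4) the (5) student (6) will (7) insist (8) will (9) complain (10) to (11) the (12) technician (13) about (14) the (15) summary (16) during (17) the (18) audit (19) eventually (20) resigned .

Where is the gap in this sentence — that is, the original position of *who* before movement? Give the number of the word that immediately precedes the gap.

7

'who' functions as the subject of the clause embedded under 'insist'. It moves to the left edge, and the trace sits right after 'insist':
The candidate who the student will insist ___ will complain to the technician about the summary during the audit eventually resigned.
'insist' is word 7.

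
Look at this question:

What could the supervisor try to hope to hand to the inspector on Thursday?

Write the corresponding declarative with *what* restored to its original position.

'what' is the direct object of 'hand'. Wh-movement fronts it, leaving a gap right after 'hand':
What could the supervisor try to hope to hand ___ to the inspector on Thursday?

The supervisor could try to hope to hand what to the inspector on Thursday.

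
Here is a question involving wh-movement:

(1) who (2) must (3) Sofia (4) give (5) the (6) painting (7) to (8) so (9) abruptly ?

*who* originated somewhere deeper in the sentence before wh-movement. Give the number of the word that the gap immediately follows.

7

Underlying clause: Sofia must give the painting to who so abruptly.
'who' is the object of the preposition 'to' (recipient of 'give'). It moves to the left edge, and the trace sits right after 'to':
Who must Sofia give the painting to ___ so abruptly?
'to' is word 7.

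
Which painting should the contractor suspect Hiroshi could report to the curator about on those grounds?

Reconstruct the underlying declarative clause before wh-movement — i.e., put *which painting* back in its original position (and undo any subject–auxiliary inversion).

The contractor should suspect Hiroshi could report to the curator about which painting on those grounds.

'which painting' is the object of the preposition 'about'. Wh-movement fronts it, leaving a gap right after 'about':
Which painting should the contractor suspect Hiroshi could report to the curator about ___ on those grounds?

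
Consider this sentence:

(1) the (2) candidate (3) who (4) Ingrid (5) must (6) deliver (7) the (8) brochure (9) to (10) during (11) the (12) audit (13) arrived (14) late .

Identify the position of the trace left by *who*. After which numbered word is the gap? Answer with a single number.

9

The filler 'who' is interpreted as the object of the preposition 'to' (recipient of 'deliver'). Wh-movement fronts it, leaving a gap right after 'to':
The candidate who Ingrid must deliver the brochure to ___ during the audit arrived late.
'to' is word 9.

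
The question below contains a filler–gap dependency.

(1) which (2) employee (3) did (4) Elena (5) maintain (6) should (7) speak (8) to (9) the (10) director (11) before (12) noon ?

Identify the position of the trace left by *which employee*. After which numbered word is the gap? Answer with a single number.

Underlying clause: Elena did maintain which employee should speak to the director before noon.
'which employee' functions as the subject of the clause embedded under 'maintain'. It moves to the left edge, and the trace sits right after 'maintain':
Which employee did Elena maintain ___ should speak to the director before noon?
'maintain' is word 5.

5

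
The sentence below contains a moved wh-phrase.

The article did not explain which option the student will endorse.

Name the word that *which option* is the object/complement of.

endorse

Pre-movement form: The student will endorse which option.
The filler 'which option' is interpreted as the direct object of 'endorse'. It moves to the left edge, and the trace sits right after 'endorse':
The article did not explain which option the student will endorse ___.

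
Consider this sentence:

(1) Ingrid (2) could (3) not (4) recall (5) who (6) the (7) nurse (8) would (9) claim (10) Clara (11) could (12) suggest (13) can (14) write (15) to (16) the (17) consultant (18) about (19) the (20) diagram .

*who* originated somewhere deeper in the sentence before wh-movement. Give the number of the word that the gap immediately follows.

12

Before movement: The nurse would claim Clara could suggest who can write to the consultant about the diagram.
'who' functions as the subject of the clause embedded under 'suggest'. It moves to the left edge, and the trace sits right after 'suggest':
Ingrid could not recall who the nurse would claim Clara could suggest ___ can write to the consultant about the diagram.
'suggest' is word 12.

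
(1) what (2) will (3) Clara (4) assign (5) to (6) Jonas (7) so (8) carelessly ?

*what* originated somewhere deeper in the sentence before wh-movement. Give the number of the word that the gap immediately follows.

Before movement: Clara will assign what to Jonas so carelessly.
'what' is the direct object of 'assign'. Wh-movement fronts it, leaving a gap right after 'assign':
What will Clara assign ___ to Jonas so carelessly?
'assign' is word 4.

4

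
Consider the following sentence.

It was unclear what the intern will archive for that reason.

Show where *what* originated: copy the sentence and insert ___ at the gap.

Before movement: The intern will archive what for that reason.
The filler 'what' is interpreted as the direct object of 'archive'. The gap is right after 'archive'.

It was unclear what the intern will archive ___ for that reason.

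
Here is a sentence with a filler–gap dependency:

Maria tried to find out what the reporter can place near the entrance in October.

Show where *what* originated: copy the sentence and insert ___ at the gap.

In situ: The reporter can place what near the entrance in October.
'what' is the direct object of 'place'. The gap is right after 'place'.

Maria tried to find out what the reporter can place ___ near the entrance in October.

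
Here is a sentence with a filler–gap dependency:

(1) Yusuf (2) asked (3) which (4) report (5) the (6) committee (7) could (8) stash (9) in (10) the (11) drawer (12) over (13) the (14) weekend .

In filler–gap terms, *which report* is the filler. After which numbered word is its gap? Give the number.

8

Before movement: The committee could stash which report in the drawer over the weekend.
'which report' is the direct object of 'stash'. Fronting leaves a gap immediately after 'stash':
Yusuf asked which report the committee could stash ___ in the drawer over the weekend.
'stash' is word 8.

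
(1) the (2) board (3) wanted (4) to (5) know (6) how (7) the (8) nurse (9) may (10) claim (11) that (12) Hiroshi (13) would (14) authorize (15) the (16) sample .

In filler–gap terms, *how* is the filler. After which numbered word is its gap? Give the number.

16

Pre-movement form: The nurse may claim that Hiroshi would authorize the sample how.
'how' is the manner adjunct. Wh-movement fronts it, leaving a gap right after 'sample':
The board wanted to know how the nurse may claim that Hiroshi would authorize the sample ___.
'sample' is word 16.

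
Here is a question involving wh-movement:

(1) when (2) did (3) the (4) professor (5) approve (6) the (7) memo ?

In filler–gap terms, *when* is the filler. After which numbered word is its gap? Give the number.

7

Underlying clause: The professor did approve the memo when.
The filler 'when' is interpreted as the temporal adjunct. Fronting leaves a gap immediately after 'memo':
When did the professor approve the memo ___?
'memo' is word 7.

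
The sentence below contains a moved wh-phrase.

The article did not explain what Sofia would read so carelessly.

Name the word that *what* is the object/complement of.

read

Pre-movement form: Sofia would read what so carelessly.
'what' functions as the direct object of 'read'. Fronting leaves a gap immediately after 'read':
The article did not explain what Sofia would read ___ so carelessly.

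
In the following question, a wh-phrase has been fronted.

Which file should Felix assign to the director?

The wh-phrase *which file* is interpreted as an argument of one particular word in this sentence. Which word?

assign

Underlying clause: Felix should assign which file to the director.
'which file' functions as the direct object of 'assign'. Wh-movement fronts it, leaving a gap right after 'assign':
Which file should Felix assign ___ to the director?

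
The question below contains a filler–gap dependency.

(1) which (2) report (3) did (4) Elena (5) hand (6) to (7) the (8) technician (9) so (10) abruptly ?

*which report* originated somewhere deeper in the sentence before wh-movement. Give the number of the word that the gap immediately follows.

Before movement: Elena did hand which report to the technician so abruptly.
The filler 'which report' is interpreted as the direct object of 'hand'. It moves to the left edge, and the trace sits right after 'hand':
Which report did Elena hand ___ to the technician so abruptly?
'hand' is word 5.

5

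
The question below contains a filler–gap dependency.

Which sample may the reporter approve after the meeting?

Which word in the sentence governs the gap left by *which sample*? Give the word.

Before movement: The reporter may approve which sample after the meeting.
'which sample' functions as the direct object of 'approve'. Wh-movement fronts it, leaving a gap right after 'approve':
Which sample may the reporter approve ___ after the meeting?

approve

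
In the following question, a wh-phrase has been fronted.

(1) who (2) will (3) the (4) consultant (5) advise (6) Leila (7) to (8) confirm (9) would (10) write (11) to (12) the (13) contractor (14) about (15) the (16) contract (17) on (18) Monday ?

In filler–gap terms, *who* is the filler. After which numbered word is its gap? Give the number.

8

In situ: The consultant will advise Leila to confirm who would write to the contractor about the contract on Monday.
The filler 'who' is interpreted as the subject of the clause embedded under 'confirm'. It moves to the left edge, and the trace sits right after 'confirm':
Who will the consultant advise Leila to confirm ___ would write to the contractor about the contract on Monday?
'confirm' is word 8.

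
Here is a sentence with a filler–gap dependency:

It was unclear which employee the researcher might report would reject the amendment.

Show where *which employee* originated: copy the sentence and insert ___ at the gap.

Before movement: The researcher might report which employee would reject the amendment.
The filler 'which employee' is interpreted as the subject of the clause embedded under 'report'. The gap is right after 'report'.

It was unclear which employee the researcher might report ___ would reject the amendment.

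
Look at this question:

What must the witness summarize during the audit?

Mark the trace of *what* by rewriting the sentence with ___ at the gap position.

What must the witness summarize ___ during the audit?

In situ: The witness must summarize what during the audit.
'what' is the direct object of 'summarize'. The gap is right after 'summarize'.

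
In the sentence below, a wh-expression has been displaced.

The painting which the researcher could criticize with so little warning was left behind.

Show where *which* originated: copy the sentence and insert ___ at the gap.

The painting which the researcher could criticize ___ with so little warning was left behind.

'which' functions as the direct object of 'criticize'. The gap is right after 'criticize'.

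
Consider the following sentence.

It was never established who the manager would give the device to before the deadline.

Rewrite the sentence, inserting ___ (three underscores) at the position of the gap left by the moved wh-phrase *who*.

It was never established who the manager would give the device to ___ before the deadline.

Underlying clause: The manager would give the device to who before the deadline.
'who' is the object of the preposition 'to' (recipient of 'give'). The gap is right after 'to'.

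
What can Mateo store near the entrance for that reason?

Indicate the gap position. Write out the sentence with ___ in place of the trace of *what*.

Before movement: Mateo can store what near the entrance for that reason.
'what' is the direct object of 'store'. The gap is right after 'store'.

What can Mateo store ___ near the entrance for that reason?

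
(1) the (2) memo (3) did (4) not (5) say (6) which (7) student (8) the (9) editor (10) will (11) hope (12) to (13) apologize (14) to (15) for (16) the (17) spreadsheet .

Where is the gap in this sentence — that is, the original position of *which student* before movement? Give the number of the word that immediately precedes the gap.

14

Before movement: The editor will hope to apologize to which student for the spreadsheet.
'which student' functions as the object of the preposition 'to'. Wh-movement fronts it, leaving a gap right after 'to':
The memo did not say which student the editor will hope to apologize to ___ for the spreadsheet.
'to' is word 14.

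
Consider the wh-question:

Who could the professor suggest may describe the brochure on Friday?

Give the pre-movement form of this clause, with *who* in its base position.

'who' is the subject of the clause embedded under 'suggest'. Wh-movement fronts it, leaving a gap right after 'suggest':
Who could the professor suggest ___ may describe the brochure on Friday?

The professor could suggest who may describe the brochure on Friday.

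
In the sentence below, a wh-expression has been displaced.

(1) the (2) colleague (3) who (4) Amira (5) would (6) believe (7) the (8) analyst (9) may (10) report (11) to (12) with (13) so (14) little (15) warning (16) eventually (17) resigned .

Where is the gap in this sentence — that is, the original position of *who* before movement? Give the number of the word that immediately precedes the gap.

'who' functions as the object of the preposition 'to'. It moves to the left edge, and the trace sits right after 'to':
The colleague who Amira would believe the analyst may report to ___ with so little warning eventually resigned.
'to' is word 11.

11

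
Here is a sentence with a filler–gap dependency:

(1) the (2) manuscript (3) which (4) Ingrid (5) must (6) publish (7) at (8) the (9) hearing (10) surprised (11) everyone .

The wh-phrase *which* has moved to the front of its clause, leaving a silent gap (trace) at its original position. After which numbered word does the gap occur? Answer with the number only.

'which' functions as the direct object of 'publish'. Wh-movement fronts it, leaving a gap right after 'publish':
The manuscript which Ingrid must publish ___ at the hearing surprised everyone.
'publish' is word 6.

6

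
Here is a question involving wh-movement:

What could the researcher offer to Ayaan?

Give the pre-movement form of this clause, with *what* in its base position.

The filler 'what' is interpreted as the direct object of 'offer'. Fronting leaves a gap immediately after 'offer':
What could the researcher offer ___ to Ayaan?

The researcher could offer what to Ayaan.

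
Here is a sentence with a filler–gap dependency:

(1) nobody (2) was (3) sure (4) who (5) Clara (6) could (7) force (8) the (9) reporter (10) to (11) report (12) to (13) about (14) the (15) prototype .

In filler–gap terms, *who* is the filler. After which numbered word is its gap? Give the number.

12

Before movement: Clara could force the reporter to report to who about the prototype.
'who' functions as the object of the preposition 'to'. Fronting leaves a gap immediately after 'to':
Nobody was sure who Clara could force the reporter to report to ___ about the prototype.
'to' is word 12.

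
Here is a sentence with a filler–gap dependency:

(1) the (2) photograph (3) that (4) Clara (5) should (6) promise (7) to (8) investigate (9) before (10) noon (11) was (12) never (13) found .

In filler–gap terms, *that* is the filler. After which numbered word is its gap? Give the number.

'that' functions as the direct object of 'investigate'. It moves to the left edge, and the trace sits right after 'investigate':
The photograph that Clara should promise to investigate ___ before noon was never found.
'investigate' is word 8.

8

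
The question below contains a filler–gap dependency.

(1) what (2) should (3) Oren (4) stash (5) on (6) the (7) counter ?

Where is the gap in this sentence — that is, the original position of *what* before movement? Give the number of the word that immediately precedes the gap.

4

In situ: Oren should stash what on the counter.
'what' functions as the direct object of 'stash'. It moves to the left edge, and the trace sits right after 'stash':
What should Oren stash ___ on the counter?
'stash' is word 4.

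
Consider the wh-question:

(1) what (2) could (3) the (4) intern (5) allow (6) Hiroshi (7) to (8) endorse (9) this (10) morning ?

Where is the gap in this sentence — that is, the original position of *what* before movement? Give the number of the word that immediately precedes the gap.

In situ: The intern could allow Hiroshi to endorse what this morning.
'what' functions as the direct object of 'endorse'. Fronting leaves a gap immediately after 'endorse':
What could the intern allow Hiroshi to endorse ___ this morning?
'endorse' is word 8.

8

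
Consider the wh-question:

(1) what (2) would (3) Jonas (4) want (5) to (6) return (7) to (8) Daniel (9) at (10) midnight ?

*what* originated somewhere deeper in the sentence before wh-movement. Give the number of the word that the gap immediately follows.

6

Pre-movement form: Jonas would want to return what to Daniel at midnight.
'what' is the direct object of 'return'. Fronting leaves a gap immediately after 'return':
What would Jonas want to return ___ to Daniel at midnight?
'return' is word 6.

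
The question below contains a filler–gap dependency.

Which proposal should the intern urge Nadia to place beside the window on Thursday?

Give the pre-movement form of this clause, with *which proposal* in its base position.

The intern should urge Nadia to place which proposal beside the window on Thursday.

'which proposal' is the direct object of 'place'. Wh-movement fronts it, leaving a gap right after 'place':
Which proposal should the intern urge Nadia to place ___ beside the window on Thursday?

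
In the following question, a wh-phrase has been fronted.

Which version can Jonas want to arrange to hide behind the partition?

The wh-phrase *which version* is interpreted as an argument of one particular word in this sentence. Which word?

Pre-movement form: Jonas can want to arrange to hide which version behind the partition.
'which version' is the direct object of 'hide'. Wh-movement fronts it, leaving a gap right after 'hide':
Which version can Jonas want to arrange to hide ___ behind the partition?

hide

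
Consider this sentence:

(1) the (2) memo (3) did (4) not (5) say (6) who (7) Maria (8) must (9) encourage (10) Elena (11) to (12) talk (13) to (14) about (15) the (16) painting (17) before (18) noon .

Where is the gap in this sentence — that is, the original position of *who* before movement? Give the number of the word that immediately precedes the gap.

13

Before movement: Maria must encourage Elena to talk to who about the painting before noon.
The filler 'who' is interpreted as the object of the preposition 'to'. Fronting leaves a gap immediately after 'to':
The memo did not say who Maria must encourage Elena to talk to ___ about the painting before noon.
'to' is word 13.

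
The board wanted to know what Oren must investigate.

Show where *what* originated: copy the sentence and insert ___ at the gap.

In situ: Oren must investigate what.
The filler 'what' is interpreted as the direct object of 'investigate'. The gap is right after 'investigate'.

The board wanted to know what Oren must investigate ___.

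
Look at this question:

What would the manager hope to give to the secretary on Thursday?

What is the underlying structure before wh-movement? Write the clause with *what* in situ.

The manager would hope to give what to the secretary on Thursday.

The filler 'what' is interpreted as the direct object of 'give'. It moves to the left edge, and the trace sits right after 'give':
What would the manager hope to give ___ to the secretary on Thursday?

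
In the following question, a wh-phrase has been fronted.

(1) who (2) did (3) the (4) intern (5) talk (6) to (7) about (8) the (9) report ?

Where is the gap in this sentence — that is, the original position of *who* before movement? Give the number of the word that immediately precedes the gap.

6

Pre-movement form: The intern did talk to who about the report.
'who' is the object of the preposition 'to'. It moves to the left edge, and the trace sits right after 'to':
Who did the intern talk to ___ about the report?
'to' is word 6.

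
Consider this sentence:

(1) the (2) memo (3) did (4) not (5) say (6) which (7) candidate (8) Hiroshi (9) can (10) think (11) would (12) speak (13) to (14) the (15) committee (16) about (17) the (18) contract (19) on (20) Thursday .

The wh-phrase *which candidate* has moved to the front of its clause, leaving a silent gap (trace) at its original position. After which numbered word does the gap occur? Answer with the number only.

In situ: Hiroshi can think which candidate would speak to the committee about the contract on Thursday.
The filler 'which candidate' is interpreted as the subject of the clause embedded under 'think'. It moves to the left edge, and the trace sits right after 'think':
The memo did not say which candidate Hiroshi can think ___ would speak to the committee about the contract on Thursday.
'think' is word 10.

10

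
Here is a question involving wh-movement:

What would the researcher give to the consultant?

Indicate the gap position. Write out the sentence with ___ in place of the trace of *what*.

Underlying clause: The researcher would give what to the consultant.
The filler 'what' is interpreted as the direct object of 'give'. The gap is right after 'give'.

What would the researcher give ___ to the consultant?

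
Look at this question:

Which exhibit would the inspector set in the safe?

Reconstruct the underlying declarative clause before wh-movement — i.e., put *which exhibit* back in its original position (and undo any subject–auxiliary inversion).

'which exhibit' is the direct object of 'set'. Wh-movement fronts it, leaving a gap right after 'set':
Which exhibit would the inspector set ___ in the safe?

The inspector would set which exhibit in the safe.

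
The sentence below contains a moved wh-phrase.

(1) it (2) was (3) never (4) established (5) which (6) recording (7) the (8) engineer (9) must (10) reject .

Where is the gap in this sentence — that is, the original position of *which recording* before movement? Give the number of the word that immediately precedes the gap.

10

Before movement: The engineer must reject which recording.
'which recording' functions as the direct object of 'reject'. Fronting leaves a gap immediately after 'reject':
It was never established which recording the engineer must reject ___.
'reject' is word 10.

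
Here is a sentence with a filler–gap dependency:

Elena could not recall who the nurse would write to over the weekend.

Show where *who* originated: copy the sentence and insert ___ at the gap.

Before movement: The nurse would write to who over the weekend.
'who' functions as the object of the preposition 'to'. The gap is right after 'to'.

Elena could not recall who the nurse would write to ___ over the weekend.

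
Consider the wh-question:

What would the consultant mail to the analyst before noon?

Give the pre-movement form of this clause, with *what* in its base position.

The filler 'what' is interpreted as the direct object of 'mail'. It moves to the left edge, and the trace sits right after 'mail':
What would the consultant mail ___ to the analyst before noon?

The consultant would mail what to the analyst before noon.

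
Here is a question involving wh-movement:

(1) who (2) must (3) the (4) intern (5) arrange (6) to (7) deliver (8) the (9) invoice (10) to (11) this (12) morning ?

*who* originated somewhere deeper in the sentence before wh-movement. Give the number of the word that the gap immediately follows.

In situ: The intern must arrange to deliver the invoice to who this morning.
The filler 'who' is interpreted as the object of the preposition 'to' (recipient of 'deliver'). Fronting leaves a gap immediately after 'to':
Who must the intern arrange to deliver the invoice to ___ this morning?
'to' is word 10.

10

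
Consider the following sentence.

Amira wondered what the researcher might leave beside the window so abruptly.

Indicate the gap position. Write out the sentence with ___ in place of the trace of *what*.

Amira wondered what the researcher might leave ___ beside the window so abruptly.

Pre-movement form: The researcher might leave what beside the window so abruptly.
'what' functions as the direct object of 'leave'. The gap is right after 'leave'.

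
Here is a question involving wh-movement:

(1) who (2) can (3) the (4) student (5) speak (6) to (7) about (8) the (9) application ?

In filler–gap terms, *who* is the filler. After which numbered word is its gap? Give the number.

Before movement: The student can speak to who about the application.
'who' functions as the object of the preposition 'to'. Fronting leaves a gap immediately after 'to':
Who can the student speak to ___ about the application?
'to' is word 6.

6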